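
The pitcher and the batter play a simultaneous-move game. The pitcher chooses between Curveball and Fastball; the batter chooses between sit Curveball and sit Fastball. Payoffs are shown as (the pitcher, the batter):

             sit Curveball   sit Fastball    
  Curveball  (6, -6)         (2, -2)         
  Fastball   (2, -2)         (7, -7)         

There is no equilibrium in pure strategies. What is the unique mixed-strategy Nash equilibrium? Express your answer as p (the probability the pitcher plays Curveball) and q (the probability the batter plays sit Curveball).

In a mixed equilibrium the batter is indifferent between sit Curveball and sit Fastball; this condition fixes p.
  the batter's expected payoff from sit Curveball: p·(-6) + (1−p)·(-2) = -4p - 2
  the batter's expected payoff from sit Fastball: p·(-2) + (1−p)·(-7) = 5p - 7
  -4p - 2 = 5p - 7  ⇒  -9p = -5  ⇒  p = 5/9.
In a mixed equilibrium the pitcher is indifferent between Curveball and Fastball; this condition fixes q.
  the pitcher's expected payoff from Curveball: q·6 + (1−q)·2 = 4q + 2
  the pitcher's expected payoff from Fastball: q·2 + (1−q)·7 = -5q + 7
  4q + 2 = -5q + 7  ⇒  9q = 5  ⇒  q = 5/9.

p = 5/9, q = 5/9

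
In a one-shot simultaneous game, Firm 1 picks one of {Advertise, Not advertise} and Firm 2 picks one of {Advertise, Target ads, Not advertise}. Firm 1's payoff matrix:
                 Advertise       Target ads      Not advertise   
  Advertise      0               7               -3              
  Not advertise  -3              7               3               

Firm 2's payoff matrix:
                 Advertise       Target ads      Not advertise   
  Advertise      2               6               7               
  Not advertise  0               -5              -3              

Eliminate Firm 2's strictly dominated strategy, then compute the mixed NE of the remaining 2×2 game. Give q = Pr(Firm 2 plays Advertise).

Firm 2's strategy Target ads is strictly dominated by Not advertise: 7 > 6 and -3 > -5. Eliminate Target ads.
Firm 1's indifference between Advertise and Not advertise determines Firm 2's mixing probability q:
  Firm 1's payoff to Advertise: q·0 + (1−q)·(-3) = 3q - 3
  Firm 1's payoff to Not advertise: q·(-3) + (1−q)·3 = -6q + 3
  3q - 3 = -6q + 3  ⇒  9q = 6  ⇒  q = 2/3.

q = 2/3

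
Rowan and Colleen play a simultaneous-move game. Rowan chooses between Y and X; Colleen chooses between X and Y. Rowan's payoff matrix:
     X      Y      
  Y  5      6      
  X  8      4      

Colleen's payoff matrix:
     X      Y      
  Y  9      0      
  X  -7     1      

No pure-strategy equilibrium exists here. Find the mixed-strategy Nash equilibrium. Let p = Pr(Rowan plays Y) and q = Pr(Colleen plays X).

p = 8/17, q = 2/5

Rowan's mix must leave Colleen indifferent between X and Y.
  Colleen's payoff from X: p·9 + (1−p)·(-7) = 16p - 7
  Colleen's payoff from Y: p·0 + (1−p)·1 = -p + 1
  16p - 7 = -p + 1  ⇒  17p = 8  ⇒  p = 8/17.
Rowan's indifference between Y and X determines Colleen's mixing probability q:
  Rowan's payoff from Y: q·5 + (1−q)·6 = -q + 6
  Rowan's payoff from X: q·8 + (1−q)·4 = 4q + 4
  -q + 6 = 4q + 4  ⇒  -5q = -2  ⇒  q = 2/5.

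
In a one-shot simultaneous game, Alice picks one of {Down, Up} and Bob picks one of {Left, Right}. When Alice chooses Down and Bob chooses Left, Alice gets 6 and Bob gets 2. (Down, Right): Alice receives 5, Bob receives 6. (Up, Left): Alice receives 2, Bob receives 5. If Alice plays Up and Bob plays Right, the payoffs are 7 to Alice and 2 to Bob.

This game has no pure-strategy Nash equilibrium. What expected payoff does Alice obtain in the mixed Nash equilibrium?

16/3

For Alice to be willing to mix, Alice must be indifferent between Down and Up, which pins down Bob's mix.
  Alice's expected payoff from Down: q·6 + (1−q)·5 = q + 5
  Alice's expected payoff from Up: q·2 + (1−q)·7 = -5q + 7
  q + 5 = -5q + 7  ⇒  6q = 2  ⇒  q = 1/3.
At equilibrium Alice is indifferent across rows, so Alice's payoff equals the payoff from Down: (1/3)·6 + (2/3)·5 = 16/3.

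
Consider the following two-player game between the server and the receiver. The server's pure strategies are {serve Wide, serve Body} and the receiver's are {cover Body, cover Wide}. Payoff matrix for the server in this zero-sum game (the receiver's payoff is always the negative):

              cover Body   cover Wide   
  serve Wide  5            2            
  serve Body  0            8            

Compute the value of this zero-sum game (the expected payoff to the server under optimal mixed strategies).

For the server to be willing to mix, the server must be indifferent between serve Wide and serve Body, which pins down the receiver's mix.
  the server's expected payoff from serve Wide: q·5 + (1−q)·2 = 3q + 2
  the server's expected payoff from serve Body: q·0 + (1−q)·8 = -8q + 8
  3q + 2 = -8q + 8  ⇒  11q = 6  ⇒  q = 6/11.
The value is the server's expected payoff against this mix (using serve Wide): (6/11)·5 + (5/11)·2 = 40/11.

v = 40/11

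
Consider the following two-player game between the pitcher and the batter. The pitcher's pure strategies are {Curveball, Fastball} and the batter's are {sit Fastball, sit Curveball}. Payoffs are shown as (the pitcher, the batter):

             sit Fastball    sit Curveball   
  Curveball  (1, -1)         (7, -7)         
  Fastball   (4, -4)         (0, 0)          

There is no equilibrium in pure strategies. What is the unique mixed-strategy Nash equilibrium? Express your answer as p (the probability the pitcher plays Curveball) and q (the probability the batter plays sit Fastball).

The batter's indifference between sit Fastball and sit Curveball determines the pitcher's mixing probability p:
  the batter's payoff to sit Fastball: p·(-1) + (1−p)·(-4) = 3p - 4
  the batter's payoff to sit Curveball: p·(-7) + (1−p)·0 = -7p
  3p - 4 = -7p  ⇒  10p = 4  ⇒  p = 2/5.
The pitcher's indifference between Curveball and Fastball determines the batter's mixing probability q:
  the pitcher's payoff to Curveball: q·1 + (1−q)·7 = -6q + 7
  the pitcher's payoff to Fastball: q·4 + (1−q)·0 = 4q
  -6q + 7 = 4q  ⇒  -10q = -7  ⇒  q = 7/10.

p = 2/5, q = 7/10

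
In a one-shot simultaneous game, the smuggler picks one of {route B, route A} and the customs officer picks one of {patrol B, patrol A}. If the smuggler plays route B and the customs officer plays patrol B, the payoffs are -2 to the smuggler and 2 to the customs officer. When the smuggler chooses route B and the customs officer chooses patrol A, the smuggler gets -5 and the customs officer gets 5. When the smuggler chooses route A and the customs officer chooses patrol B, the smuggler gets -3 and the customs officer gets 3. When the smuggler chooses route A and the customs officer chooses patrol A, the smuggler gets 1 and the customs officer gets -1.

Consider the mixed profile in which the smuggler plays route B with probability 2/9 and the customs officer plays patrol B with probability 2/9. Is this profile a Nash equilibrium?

Given the smuggler's mix p = 2/9, the customs officer's payoff from patrol B is 25/9 but from patrol A is 1/3. The customs officer strictly prefers patrol B, so the customs officer would not mix.
So the proposed profile is not a Nash equilibrium.

No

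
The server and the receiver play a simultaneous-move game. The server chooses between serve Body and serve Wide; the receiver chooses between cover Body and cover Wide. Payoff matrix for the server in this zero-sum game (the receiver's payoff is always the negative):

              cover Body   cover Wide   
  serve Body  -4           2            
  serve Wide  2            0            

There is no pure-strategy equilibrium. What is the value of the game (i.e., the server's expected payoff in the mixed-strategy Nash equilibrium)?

Set the server's expected payoff from serve Body equal to that from serve Wide:
  the server's payoff from serve Body: q·(-4) + (1−q)·2 = -6q + 2
  the server's payoff from serve Wide: q·2 + (1−q)·0 = 2q
  -6q + 2 = 2q  ⇒  -8q = -2  ⇒  q = 1/4.
The value is the server's expected payoff against this mix (using serve Body): (1/4)·(-4) + (3/4)·2 = 1/2.

v = 1/2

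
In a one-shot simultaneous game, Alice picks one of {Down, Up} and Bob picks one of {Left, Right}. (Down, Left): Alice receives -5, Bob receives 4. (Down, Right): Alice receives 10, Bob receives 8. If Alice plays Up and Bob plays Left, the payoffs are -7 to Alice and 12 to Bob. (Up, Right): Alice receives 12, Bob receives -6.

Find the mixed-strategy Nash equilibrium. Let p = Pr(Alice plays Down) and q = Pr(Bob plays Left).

Set Bob's expected payoff from Left equal to that from Right:
  Bob's payoff from Left: p·4 + (1−p)·12 = -8p + 12
  Bob's payoff from Right: p·8 + (1−p)·(-6) = 14p - 6
  -8p + 12 = 14p - 6  ⇒  -22p = -18  ⇒  p = 9/11.
Alice's indifference between Down and Up determines Bob's mixing probability q:
  Alice's payoff to Down: q·(-5) + (1−q)·10 = -15q + 10
  Alice's payoff to Up: q·(-7) + (1−q)·12 = -19q + 12
  -15q + 10 = -19q + 12  ⇒  4q = 2  ⇒  q = 1/2.

p = 9/11, q = 1/2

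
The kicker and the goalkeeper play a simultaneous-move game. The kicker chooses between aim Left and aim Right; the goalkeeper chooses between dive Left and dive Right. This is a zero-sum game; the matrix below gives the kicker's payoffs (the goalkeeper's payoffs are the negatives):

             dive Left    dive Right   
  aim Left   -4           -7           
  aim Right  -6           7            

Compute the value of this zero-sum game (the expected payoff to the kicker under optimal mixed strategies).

v = -35/8

The goalkeeper's mix must leave the kicker indifferent between aim Left and aim Right.
  the kicker's payoff from aim Left: q·(-4) + (1−q)·(-7) = 3q - 7
  the kicker's payoff from aim Right: q·(-6) + (1−q)·7 = -13q + 7
  3q - 7 = -13q + 7  ⇒  16q = 14  ⇒  q = 7/8.
The value is the kicker's expected payoff against this mix (using aim Left): (7/8)·(-4) + (1/8)·(-7) = -35/8.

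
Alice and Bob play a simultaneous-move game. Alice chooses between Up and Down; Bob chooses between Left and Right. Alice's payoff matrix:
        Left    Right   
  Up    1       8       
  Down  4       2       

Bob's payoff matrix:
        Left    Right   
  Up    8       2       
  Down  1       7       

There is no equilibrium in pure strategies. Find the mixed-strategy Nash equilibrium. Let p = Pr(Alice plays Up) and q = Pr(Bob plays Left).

p = 1/2, q = 2/3

Alice's mix must leave Bob indifferent between Left and Right.
  Bob's payoff from Left: p·8 + (1−p)·1 = 7p + 1
  Bob's payoff from Right: p·2 + (1−p)·7 = -5p + 7
  7p + 1 = -5p + 7  ⇒  12p = 6  ⇒  p = 1/2.
Bob's mix must leave Alice indifferent between Up and Down.
  Alice's payoff from Up: q·1 + (1−q)·8 = -7q + 8
  Alice's payoff from Down: q·4 + (1−q)·2 = 2q + 2
  -7q + 8 = 2q + 2  ⇒  -9q = -6  ⇒  q = 2/3.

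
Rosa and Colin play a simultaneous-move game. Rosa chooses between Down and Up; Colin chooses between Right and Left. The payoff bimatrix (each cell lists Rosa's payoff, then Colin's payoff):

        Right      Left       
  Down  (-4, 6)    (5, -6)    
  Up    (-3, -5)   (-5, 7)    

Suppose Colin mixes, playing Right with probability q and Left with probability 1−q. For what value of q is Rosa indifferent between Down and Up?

q = 10/11

Set Rosa's expected payoff from Down equal to that from Up:
  Rosa's payoff to Down: q·(-4) + (1−q)·5 = -9q + 5
  Rosa's payoff to Up: q·(-3) + (1−q)·(-5) = 2q - 5
  -9q + 5 = 2q - 5  ⇒  -11q = -10  ⇒  q = 10/11.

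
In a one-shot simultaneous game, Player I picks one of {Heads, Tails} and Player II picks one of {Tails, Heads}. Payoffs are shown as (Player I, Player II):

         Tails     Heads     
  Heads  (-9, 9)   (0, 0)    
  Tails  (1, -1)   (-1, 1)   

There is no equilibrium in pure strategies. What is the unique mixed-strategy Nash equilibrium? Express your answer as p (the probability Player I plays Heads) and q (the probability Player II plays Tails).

For Player II to be willing to mix, Player II must be indifferent between Tails and Heads, which pins down Player I's mix.
  Player II's payoff to Tails: p·9 + (1−p)·(-1) = 10p - 1
  Player II's payoff to Heads: p·0 + (1−p)·1 = -p + 1
  10p - 1 = -p + 1  ⇒  11p = 2  ⇒  p = 2/11.
Player I's indifference between Heads and Tails determines Player II's mixing probability q:
  Player I's payoff to Heads: q·(-9) + (1−q)·0 = -9q
  Player I's payoff to Tails: q·1 + (1−q)·(-1) = 2q - 1
  -9q = 2q - 1  ⇒  -11q = -1  ⇒  q = 1/11.

p = 2/11, q = 1/11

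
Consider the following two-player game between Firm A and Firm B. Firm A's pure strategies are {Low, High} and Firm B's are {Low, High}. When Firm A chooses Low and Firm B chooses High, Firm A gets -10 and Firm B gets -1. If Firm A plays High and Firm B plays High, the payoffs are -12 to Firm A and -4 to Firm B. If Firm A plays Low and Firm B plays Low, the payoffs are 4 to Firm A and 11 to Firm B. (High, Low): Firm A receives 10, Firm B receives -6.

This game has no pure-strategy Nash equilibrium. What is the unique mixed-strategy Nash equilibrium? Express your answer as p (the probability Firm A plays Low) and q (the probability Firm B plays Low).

In a mixed equilibrium Firm B is indifferent between Low and High; this condition fixes p.
  Firm B's expected payoff from Low: p·11 + (1−p)·(-6) = 17p - 6
  Firm B's expected payoff from High: p·(-1) + (1−p)·(-4) = 3p - 4
  17p - 6 = 3p - 4  ⇒  14p = 2  ⇒  p = 1/7.
For Firm A to be willing to mix, Firm A must be indifferent between Low and High, which pins down Firm B's mix.
  Firm A's payoff from Low: q·4 + (1−q)·(-10) = 14q - 10
  Firm A's payoff from High: q·10 + (1−q)·(-12) = 22q - 12
  14q - 10 = 22q - 12  ⇒  -8q = -2  ⇒  q = 1/4.

p = 1/7, q = 1/4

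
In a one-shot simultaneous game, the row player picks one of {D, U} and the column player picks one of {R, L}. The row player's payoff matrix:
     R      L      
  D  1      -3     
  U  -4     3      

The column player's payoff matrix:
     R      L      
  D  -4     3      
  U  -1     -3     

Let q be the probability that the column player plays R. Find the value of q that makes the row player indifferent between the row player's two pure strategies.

q = 6/11

Set the row player's expected payoff from D equal to that from U:
  the row player's payoff to D: q·1 + (1−q)·(-3) = 4q - 3
  the row player's payoff to U: q·(-4) + (1−q)·3 = -7q + 3
  4q - 3 = -7q + 3  ⇒  11q = 6  ⇒  q = 6/11.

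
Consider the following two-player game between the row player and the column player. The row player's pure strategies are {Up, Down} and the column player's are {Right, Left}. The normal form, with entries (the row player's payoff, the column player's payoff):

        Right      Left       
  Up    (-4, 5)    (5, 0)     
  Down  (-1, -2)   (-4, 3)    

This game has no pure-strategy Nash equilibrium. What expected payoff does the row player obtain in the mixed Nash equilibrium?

In a mixed equilibrium the row player is indifferent between Up and Down; this condition fixes q.
  the row player's expected payoff from Up: q·(-4) + (1−q)·5 = -9q + 5
  the row player's expected payoff from Down: q·(-1) + (1−q)·(-4) = 3q - 4
  -9q + 5 = 3q - 4  ⇒  -12q = -9  ⇒  q = 3/4.
At equilibrium the row player is indifferent across rows, so the row player's payoff equals the payoff from Up: (3/4)·(-4) + (1/4)·5 = -7/4.

-7/4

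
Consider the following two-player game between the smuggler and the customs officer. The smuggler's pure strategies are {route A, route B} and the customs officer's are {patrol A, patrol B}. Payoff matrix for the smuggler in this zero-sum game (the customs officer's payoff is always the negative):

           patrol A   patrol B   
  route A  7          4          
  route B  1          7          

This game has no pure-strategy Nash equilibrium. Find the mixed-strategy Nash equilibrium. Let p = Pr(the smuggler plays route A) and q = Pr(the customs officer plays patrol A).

p = 2/3, q = 1/3

The smuggler's mix must leave the customs officer indifferent between patrol A and patrol B.
  the customs officer's expected payoff from patrol A: p·(-7) + (1−p)·(-1) = -6p - 1
  the customs officer's expected payoff from patrol B: p·(-4) + (1−p)·(-7) = 3p - 7
  -6p - 1 = 3p - 7  ⇒  -9p = -6  ⇒  p = 2/3.
The smuggler's indifference between route A and route B determines the customs officer's mixing probability q:
  the smuggler's payoff from route A: q·7 + (1−q)·4 = 3q + 4
  the smuggler's payoff from route B: q·1 + (1−q)·7 = -6q + 7
  3q + 4 = -6q + 7  ⇒  9q = 3  ⇒  q = 1/3.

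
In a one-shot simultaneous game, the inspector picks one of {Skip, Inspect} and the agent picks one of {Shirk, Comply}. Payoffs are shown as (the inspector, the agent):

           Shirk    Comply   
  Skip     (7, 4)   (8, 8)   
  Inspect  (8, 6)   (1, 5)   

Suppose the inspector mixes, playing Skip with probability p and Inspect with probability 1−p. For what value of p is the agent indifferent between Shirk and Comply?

p = 1/5

For the agent to be willing to mix, the agent must be indifferent between Shirk and Comply, which pins down the inspector's mix.
  the agent's payoff to Shirk: p·4 + (1−p)·6 = -2p + 6
  the agent's payoff to Comply: p·8 + (1−p)·5 = 3p + 5
  -2p + 6 = 3p + 5  ⇒  -5p = -1  ⇒  p = 1/5.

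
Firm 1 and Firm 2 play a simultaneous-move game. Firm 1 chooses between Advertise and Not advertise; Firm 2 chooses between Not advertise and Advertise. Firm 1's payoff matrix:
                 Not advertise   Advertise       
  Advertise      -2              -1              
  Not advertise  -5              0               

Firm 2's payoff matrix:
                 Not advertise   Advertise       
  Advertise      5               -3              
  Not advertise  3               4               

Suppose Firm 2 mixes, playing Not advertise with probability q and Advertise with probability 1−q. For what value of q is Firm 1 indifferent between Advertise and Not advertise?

Set Firm 1's expected payoff from Advertise equal to that from Not advertise:
  Firm 1's payoff to Advertise: q·(-2) + (1−q)·(-1) = -q - 1
  Firm 1's payoff to Not advertise: q·(-5) + (1−q)·0 = -5q
  -q - 1 = -5q  ⇒  4q = 1  ⇒  q = 1/4.

q = 1/4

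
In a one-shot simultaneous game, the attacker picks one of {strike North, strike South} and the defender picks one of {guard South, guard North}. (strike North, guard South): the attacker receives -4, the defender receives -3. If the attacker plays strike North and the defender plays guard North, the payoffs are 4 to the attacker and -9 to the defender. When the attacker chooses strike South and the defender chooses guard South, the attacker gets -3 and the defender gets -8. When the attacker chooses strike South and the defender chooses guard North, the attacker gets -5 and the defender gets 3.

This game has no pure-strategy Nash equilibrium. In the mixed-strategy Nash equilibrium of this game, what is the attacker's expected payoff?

-16/5

The attacker's indifference between strike North and strike South determines the defender's mixing probability q:
  the attacker's payoff from strike North: q·(-4) + (1−q)·4 = -8q + 4
  the attacker's payoff from strike South: q·(-3) + (1−q)·(-5) = 2q - 5
  -8q + 4 = 2q - 5  ⇒  -10q = -9  ⇒  q = 9/10.
At equilibrium the attacker is indifferent across rows, so the attacker's payoff equals the payoff from strike North: (9/10)·(-4) + (1/10)·4 = -16/5.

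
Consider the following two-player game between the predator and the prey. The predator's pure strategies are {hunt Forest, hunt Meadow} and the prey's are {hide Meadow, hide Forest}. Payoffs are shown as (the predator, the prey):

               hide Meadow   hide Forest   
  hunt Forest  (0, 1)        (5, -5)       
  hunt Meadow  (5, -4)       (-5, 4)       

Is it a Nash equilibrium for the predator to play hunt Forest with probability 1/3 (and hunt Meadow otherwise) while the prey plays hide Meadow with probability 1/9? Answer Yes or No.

Given the predator's mix p = 1/3, the prey's payoff from hide Meadow is -7/3 but from hide Forest is 1. The prey strictly prefers hide Forest, so the prey would not mix.
So the proposed profile is not a Nash equilibrium.

No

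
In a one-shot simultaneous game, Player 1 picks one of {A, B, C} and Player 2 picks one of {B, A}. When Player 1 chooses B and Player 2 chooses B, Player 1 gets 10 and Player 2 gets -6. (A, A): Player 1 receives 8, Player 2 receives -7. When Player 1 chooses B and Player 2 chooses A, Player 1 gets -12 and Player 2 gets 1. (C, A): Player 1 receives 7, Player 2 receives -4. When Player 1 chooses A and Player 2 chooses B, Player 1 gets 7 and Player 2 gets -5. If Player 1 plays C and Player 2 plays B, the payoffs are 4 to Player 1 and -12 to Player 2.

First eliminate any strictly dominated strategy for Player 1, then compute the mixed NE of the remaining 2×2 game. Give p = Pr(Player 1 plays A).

p = 7/9

Player 1's strategy C is strictly dominated by A: 7 > 4 and 8 > 7. Eliminate C.
For Player 2 to be willing to mix, Player 2 must be indifferent between B and A, which pins down Player 1's mix.
  Player 2's expected payoff from B: p·(-5) + (1−p)·(-6) = p - 6
  Player 2's expected payoff from A: p·(-7) + (1−p)·1 = -8p + 1
  p - 6 = -8p + 1  ⇒  9p = 7  ⇒  p = 7/9.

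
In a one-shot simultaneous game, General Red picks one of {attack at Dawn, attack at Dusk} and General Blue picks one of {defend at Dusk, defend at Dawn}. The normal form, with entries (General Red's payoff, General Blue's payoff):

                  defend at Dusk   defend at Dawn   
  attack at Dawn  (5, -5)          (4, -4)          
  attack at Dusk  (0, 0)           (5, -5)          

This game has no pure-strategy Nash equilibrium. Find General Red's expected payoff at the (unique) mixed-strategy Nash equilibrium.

25/6

General Blue's mix must leave General Red indifferent between attack at Dawn and attack at Dusk.
  General Red's payoff from attack at Dawn: q·5 + (1−q)·4 = q + 4
  General Red's payoff from attack at Dusk: q·0 + (1−q)·5 = -5q + 5
  q + 4 = -5q + 5  ⇒  6q = 1  ⇒  q = 1/6.
At equilibrium General Red is indifferent across rows, so General Red's payoff equals the payoff from attack at Dawn: (1/6)·5 + (5/6)·4 = 25/6.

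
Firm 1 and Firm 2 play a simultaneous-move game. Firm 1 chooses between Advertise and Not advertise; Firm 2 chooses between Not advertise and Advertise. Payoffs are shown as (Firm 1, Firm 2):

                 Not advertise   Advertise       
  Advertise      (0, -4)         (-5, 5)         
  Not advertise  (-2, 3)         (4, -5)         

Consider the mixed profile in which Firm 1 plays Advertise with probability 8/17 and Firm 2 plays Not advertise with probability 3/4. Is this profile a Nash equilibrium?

No

Given Firm 2's mix q = 3/4, Firm 1's payoff from Advertise is -5/4 but from Not advertise is -1/2. Firm 1 strictly prefers Not advertise, so Firm 1 would not mix.
So the proposed profile is not a Nash equilibrium.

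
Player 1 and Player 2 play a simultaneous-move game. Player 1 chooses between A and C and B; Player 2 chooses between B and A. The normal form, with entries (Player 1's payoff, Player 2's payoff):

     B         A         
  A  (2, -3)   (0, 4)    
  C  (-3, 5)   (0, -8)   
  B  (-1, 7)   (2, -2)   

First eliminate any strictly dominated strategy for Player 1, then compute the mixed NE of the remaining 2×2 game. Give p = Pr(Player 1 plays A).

p = 9/16

Player 1's strategy C is strictly dominated by B: -1 > -3 and 2 > 0. Eliminate C.
Player 1's mix must leave Player 2 indifferent between B and A.
  Player 2's payoff to B: p·(-3) + (1−p)·7 = -10p + 7
  Player 2's payoff to A: p·4 + (1−p)·(-2) = 6p - 2
  -10p + 7 = 6p - 2  ⇒  -16p = -9  ⇒  p = 9/16.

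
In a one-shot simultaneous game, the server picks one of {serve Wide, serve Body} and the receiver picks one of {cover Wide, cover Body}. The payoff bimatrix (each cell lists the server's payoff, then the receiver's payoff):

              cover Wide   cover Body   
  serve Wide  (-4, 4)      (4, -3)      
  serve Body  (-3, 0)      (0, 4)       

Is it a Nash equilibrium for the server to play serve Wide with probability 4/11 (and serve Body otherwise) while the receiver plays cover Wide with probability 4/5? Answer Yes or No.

Yes

Check the receiver's indifference given the server's mix p = 4/11:
  payoff from cover Wide = 16/11; payoff from cover Body = 16/11 — equal.
Check the server's indifference given the receiver's mix q = 4/5:
  payoff from serve Wide = -12/5; payoff from serve Body = -12/5 — equal.
Both players are indifferent, so neither can profitably deviate.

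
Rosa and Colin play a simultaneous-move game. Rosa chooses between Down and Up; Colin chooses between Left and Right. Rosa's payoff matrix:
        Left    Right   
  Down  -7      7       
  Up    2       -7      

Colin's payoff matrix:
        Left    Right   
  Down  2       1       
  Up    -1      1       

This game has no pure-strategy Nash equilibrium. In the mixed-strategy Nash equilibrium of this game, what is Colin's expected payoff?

1

For Colin to be willing to mix, Colin must be indifferent between Left and Right, which pins down Rosa's mix.
  Colin's payoff from Left: p·2 + (1−p)·(-1) = 3p - 1
  Colin's payoff from Right: p·1 + (1−p)·1 = 1
  3p - 1 = 1  ⇒  3p = 2  ⇒  p = 2/3.
At equilibrium Colin is indifferent across columns, so Colin's payoff equals the payoff from Left: (2/3)·2 + (1/3)·(-1) = 1.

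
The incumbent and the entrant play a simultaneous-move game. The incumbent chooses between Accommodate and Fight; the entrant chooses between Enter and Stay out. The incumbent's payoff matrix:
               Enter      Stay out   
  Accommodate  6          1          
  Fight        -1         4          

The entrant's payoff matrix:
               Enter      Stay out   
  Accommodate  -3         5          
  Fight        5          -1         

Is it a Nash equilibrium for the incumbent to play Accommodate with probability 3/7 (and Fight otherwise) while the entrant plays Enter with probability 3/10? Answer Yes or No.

Check the entrant's indifference given the incumbent's mix p = 3/7:
  payoff from Enter = 11/7; payoff from Stay out = 11/7 — equal.
Check the incumbent's indifference given the entrant's mix q = 3/10:
  payoff from Accommodate = 5/2; payoff from Fight = 5/2 — equal.
Both players are indifferent, so neither can profitably deviate.

Yes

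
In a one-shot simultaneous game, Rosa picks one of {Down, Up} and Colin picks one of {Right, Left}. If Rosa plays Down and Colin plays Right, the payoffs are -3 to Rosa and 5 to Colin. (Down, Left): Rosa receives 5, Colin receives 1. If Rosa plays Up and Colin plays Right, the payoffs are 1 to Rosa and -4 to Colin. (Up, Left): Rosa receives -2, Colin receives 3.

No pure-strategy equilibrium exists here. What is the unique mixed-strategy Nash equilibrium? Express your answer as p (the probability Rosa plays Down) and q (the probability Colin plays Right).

In a mixed equilibrium Colin is indifferent between Right and Left; this condition fixes p.
  Colin's expected payoff from Right: p·5 + (1−p)·(-4) = 9p - 4
  Colin's expected payoff from Left: p·1 + (1−p)·3 = -2p + 3
  9p - 4 = -2p + 3  ⇒  11p = 7  ⇒  p = 7/11.
For Rosa to be willing to mix, Rosa must be indifferent between Down and Up, which pins down Colin's mix.
  Rosa's payoff from Down: q·(-3) + (1−q)·5 = -8q + 5
  Rosa's payoff from Up: q·1 + (1−q)·(-2) = 3q - 2
  -8q + 5 = 3q - 2  ⇒  -11q = -7  ⇒  q = 7/11.

p = 7/11, q = 7/11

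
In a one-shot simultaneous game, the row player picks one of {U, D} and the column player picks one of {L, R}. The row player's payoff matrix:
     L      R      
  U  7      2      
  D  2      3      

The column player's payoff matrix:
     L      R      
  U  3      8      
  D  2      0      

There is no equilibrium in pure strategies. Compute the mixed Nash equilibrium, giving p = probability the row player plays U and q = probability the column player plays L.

p = 2/7, q = 1/6

In a mixed equilibrium the column player is indifferent between L and R; this condition fixes p.
  the column player's expected payoff from L: p·3 + (1−p)·2 = p + 2
  the column player's expected payoff from R: p·8 + (1−p)·0 = 8p
  p + 2 = 8p  ⇒  -7p = -2  ⇒  p = 2/7.
The column player's mix must leave the row player indifferent between U and D.
  the row player's expected payoff from U: q·7 + (1−q)·2 = 5q + 2
  the row player's expected payoff from D: q·2 + (1−q)·3 = -q + 3
  5q + 2 = -q + 3  ⇒  6q = 1  ⇒  q = 1/6.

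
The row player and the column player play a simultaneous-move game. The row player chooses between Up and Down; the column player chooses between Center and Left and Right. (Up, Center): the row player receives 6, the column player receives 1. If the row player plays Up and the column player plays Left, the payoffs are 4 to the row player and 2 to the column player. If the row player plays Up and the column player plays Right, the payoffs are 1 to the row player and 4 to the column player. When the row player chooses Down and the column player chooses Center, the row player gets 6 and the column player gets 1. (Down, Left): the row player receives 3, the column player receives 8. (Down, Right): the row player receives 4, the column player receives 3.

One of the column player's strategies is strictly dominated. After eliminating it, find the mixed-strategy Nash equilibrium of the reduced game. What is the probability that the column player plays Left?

The column player's strategy Center is strictly dominated by Right: 4 > 1 and 3 > 1. Eliminate Center.
For the row player to be willing to mix, the row player must be indifferent between Up and Down, which pins down the column player's mix.
  the row player's payoff to Up: q·4 + (1−q)·1 = 3q + 1
  the row player's payoff to Down: q·3 + (1−q)·4 = -q + 4
  3q + 1 = -q + 4  ⇒  4q = 3  ⇒  q = 3/4.

q = 3/4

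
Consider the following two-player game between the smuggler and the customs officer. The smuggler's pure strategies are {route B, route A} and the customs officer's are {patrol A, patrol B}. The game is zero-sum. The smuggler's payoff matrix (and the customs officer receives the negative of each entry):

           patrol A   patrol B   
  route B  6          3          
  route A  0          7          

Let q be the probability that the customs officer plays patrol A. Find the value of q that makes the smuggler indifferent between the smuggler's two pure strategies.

For the smuggler to be willing to mix, the smuggler must be indifferent between route B and route A, which pins down the customs officer's mix.
  the smuggler's payoff from route B: q·6 + (1−q)·3 = 3q + 3
  the smuggler's payoff from route A: q·0 + (1−q)·7 = -7q + 7
  3q + 3 = -7q + 7  ⇒  10q = 4  ⇒  q = 2/5.

q = 2/5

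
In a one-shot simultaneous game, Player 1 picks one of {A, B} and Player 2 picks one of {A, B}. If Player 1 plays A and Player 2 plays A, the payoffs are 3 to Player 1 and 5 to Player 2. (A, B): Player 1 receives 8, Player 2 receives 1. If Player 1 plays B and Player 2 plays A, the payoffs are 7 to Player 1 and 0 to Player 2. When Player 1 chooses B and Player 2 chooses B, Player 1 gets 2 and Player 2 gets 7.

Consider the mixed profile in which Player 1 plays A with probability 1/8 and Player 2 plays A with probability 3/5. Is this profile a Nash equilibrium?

Given Player 1's mix p = 1/8, Player 2's payoff from A is 5/8 but from B is 25/4. Player 2 strictly prefers B, so Player 2 would not mix.
So the proposed profile is not a Nash equilibrium.

No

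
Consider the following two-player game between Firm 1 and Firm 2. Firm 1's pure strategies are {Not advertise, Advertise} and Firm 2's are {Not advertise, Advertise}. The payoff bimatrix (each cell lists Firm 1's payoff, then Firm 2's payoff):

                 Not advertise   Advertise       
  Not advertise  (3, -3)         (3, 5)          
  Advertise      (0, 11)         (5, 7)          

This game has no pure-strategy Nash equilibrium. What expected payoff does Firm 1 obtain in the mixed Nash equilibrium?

Set Firm 1's expected payoff from Not advertise equal to that from Advertise:
  Firm 1's expected payoff from Not advertise: q·3 + (1−q)·3 = 3
  Firm 1's expected payoff from Advertise: q·0 + (1−q)·5 = -5q + 5
  3 = -5q + 5  ⇒  5q = 2  ⇒  q = 2/5.
At equilibrium Firm 1 is indifferent across rows, so Firm 1's payoff equals the payoff from Not advertise: (2/5)·3 + (3/5)·3 = 3.

3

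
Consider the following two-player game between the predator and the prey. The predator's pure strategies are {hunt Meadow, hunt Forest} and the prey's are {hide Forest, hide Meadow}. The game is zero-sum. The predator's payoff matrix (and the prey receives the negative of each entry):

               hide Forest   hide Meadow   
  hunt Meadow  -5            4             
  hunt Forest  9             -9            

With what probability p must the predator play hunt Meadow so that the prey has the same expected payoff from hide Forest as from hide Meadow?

p = 2/3

For the prey to be willing to mix, the prey must be indifferent between hide Forest and hide Meadow, which pins down the predator's mix.
  the prey's payoff to hide Forest: p·5 + (1−p)·(-9) = 14p - 9
  the prey's payoff to hide Meadow: p·(-4) + (1−p)·9 = -13p + 9
  14p - 9 = -13p + 9  ⇒  27p = 18  ⇒  p = 2/3.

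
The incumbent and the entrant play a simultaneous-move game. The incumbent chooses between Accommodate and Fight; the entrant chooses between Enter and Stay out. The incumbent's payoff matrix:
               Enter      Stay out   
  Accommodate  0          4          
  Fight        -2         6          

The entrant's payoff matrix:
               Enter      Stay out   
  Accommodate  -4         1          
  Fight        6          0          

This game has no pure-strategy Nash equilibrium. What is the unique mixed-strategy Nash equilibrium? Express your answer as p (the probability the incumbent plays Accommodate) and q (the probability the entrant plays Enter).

p = 6/11, q = 1/2

In a mixed equilibrium the entrant is indifferent between Enter and Stay out; this condition fixes p.
  the entrant's payoff to Enter: p·(-4) + (1−p)·6 = -10p + 6
  the entrant's payoff to Stay out: p·1 + (1−p)·0 = p
  -10p + 6 = p  ⇒  -11p = -6  ⇒  p = 6/11.
For the incumbent to be willing to mix, the incumbent must be indifferent between Accommodate and Fight, which pins down the entrant's mix.
  the incumbent's expected payoff from Accommodate: q·0 + (1−q)·4 = -4q + 4
  the incumbent's expected payoff from Fight: q·(-2) + (1−q)·6 = -8q + 6
  -4q + 4 = -8q + 6  ⇒  4q = 2  ⇒  q = 1/2.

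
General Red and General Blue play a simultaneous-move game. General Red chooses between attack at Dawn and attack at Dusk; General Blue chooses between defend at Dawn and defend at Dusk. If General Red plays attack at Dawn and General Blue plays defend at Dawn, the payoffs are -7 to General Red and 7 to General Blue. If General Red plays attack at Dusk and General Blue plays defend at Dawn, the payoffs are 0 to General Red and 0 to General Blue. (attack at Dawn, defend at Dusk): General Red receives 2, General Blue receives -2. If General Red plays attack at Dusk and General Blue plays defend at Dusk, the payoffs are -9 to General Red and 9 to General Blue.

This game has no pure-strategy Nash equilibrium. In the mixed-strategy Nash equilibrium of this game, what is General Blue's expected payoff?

Set General Blue's expected payoff from defend at Dawn equal to that from defend at Dusk:
  General Blue's expected payoff from defend at Dawn: p·7 + (1−p)·0 = 7p
  General Blue's expected payoff from defend at Dusk: p·(-2) + (1−p)·9 = -11p + 9
  7p = -11p + 9  ⇒  18p = 9  ⇒  p = 1/2.
At equilibrium General Blue is indifferent across columns, so General Blue's payoff equals the payoff from defend at Dawn: (1/2)·7 + (1/2)·0 = 7/2.

7/2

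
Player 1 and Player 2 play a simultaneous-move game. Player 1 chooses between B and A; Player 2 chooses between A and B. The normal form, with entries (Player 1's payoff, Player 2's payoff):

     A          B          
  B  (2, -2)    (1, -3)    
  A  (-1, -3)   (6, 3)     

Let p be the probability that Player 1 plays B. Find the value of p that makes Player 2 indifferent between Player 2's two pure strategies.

p = 6/7

Set Player 2's expected payoff from A equal to that from B:
  Player 2's expected payoff from A: p·(-2) + (1−p)·(-3) = p - 3
  Player 2's expected payoff from B: p·(-3) + (1−p)·3 = -6p + 3
  p - 3 = -6p + 3  ⇒  7p = 6  ⇒  p = 6/7.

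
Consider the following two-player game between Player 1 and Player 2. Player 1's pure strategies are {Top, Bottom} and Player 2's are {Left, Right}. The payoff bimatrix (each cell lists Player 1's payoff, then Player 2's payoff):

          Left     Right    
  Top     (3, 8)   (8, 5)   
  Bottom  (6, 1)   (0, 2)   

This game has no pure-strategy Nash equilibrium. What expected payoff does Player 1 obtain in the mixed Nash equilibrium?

48/11

In a mixed equilibrium Player 1 is indifferent between Top and Bottom; this condition fixes q.
  Player 1's expected payoff from Top: q·3 + (1−q)·8 = -5q + 8
  Player 1's expected payoff from Bottom: q·6 + (1−q)·0 = 6q
  -5q + 8 = 6q  ⇒  -11q = -8  ⇒  q = 8/11.
At equilibrium Player 1 is indifferent across rows, so Player 1's payoff equals the payoff from Top: (8/11)·3 + (3/11)·8 = 48/11.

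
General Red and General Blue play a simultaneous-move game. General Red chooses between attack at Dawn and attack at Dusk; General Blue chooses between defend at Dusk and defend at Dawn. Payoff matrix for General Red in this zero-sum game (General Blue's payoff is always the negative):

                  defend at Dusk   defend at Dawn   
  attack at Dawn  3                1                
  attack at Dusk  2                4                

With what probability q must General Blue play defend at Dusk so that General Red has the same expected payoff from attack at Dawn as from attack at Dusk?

q = 3/4

In a mixed equilibrium General Red is indifferent between attack at Dawn and attack at Dusk; this condition fixes q.
  General Red's payoff to attack at Dawn: q·3 + (1−q)·1 = 2q + 1
  General Red's payoff to attack at Dusk: q·2 + (1−q)·4 = -2q + 4
  2q + 1 = -2q + 4  ⇒  4q = 3  ⇒  q = 3/4.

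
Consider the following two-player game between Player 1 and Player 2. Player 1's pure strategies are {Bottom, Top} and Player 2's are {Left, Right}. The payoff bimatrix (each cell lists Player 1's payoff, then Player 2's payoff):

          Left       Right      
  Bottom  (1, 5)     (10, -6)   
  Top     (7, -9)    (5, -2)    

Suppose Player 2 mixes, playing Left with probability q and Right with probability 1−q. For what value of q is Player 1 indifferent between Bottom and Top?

In a mixed equilibrium Player 1 is indifferent between Bottom and Top; this condition fixes q.
  Player 1's expected payoff from Bottom: q·1 + (1−q)·10 = -9q + 10
  Player 1's expected payoff from Top: q·7 + (1−q)·5 = 2q + 5
  -9q + 10 = 2q + 5  ⇒  -11q = -5  ⇒  q = 5/11.

q = 5/11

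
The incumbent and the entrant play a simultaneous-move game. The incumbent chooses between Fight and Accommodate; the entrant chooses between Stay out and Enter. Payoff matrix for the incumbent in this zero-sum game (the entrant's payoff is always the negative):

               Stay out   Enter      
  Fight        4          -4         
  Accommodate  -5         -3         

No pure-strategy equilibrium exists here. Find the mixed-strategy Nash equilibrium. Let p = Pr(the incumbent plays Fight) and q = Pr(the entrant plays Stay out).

The entrant's indifference between Stay out and Enter determines the incumbent's mixing probability p:
  the entrant's payoff from Stay out: p·(-4) + (1−p)·5 = -9p + 5
  the entrant's payoff from Enter: p·4 + (1−p)·3 = p + 3
  -9p + 5 = p + 3  ⇒  -10p = -2  ⇒  p = 1/5.
The entrant's mix must leave the incumbent indifferent between Fight and Accommodate.
  the incumbent's payoff to Fight: q·4 + (1−q)·(-4) = 8q - 4
  the incumbent's payoff to Accommodate: q·(-5) + (1−q)·(-3) = -2q - 3
  8q - 4 = -2q - 3  ⇒  10q = 1  ⇒  q = 1/10.

p = 1/5, q = 1/10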